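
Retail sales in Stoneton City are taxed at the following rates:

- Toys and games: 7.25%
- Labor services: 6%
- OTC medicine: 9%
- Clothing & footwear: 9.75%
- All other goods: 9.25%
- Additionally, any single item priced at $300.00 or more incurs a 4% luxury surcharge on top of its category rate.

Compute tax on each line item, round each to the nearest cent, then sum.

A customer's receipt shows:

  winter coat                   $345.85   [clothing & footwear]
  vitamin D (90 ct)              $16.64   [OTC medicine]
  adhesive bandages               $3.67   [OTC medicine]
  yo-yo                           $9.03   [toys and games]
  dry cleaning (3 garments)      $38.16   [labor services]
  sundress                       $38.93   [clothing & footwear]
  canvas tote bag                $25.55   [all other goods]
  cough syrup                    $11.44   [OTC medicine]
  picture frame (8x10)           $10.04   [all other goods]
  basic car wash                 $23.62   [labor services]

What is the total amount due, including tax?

Winter coat $345.85: clothing & footwear → 9.75% + 4% surcharge = 13.75% → $47.55
Vitamin D (90 ct) $16.64: OTC medicine → 9% → $1.50
Adhesive bandages $3.67: OTC medicine → 9% → $0.33
Yo-yo $9.03: toys and games → 7.25% → $0.65
Dry cleaning (3 garments) $38.16: labor services → 6% → $2.29
Sundress $38.93: clothing & footwear → 9.75% → $3.80
Canvas tote bag $25.55: all other goods → 9.25% → $2.36
Cough syrup $11.44: OTC medicine → 9% → $1.03
Picture frame (8x10) $10.04: all other goods → 9.25% → $0.93
Basic car wash $23.62: labor services → 6% → $1.42
Subtotal = $522.93; tax = $61.86; total due = $584.79

$584.79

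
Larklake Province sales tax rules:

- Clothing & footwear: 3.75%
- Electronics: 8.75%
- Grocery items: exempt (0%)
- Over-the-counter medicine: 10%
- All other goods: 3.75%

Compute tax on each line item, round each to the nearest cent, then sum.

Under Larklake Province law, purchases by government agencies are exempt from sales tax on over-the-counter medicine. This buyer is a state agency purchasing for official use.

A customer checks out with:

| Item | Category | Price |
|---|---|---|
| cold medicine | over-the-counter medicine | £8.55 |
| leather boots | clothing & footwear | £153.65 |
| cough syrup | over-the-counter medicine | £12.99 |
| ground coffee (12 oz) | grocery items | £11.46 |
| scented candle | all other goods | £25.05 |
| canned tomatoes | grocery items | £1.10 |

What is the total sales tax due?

£6.70

Cold medicine £8.55: over-the-counter medicine, buyer-exempt → 0% → £0.00
Leather boots £153.65: clothing & footwear → 3.75% → £5.76
Cough syrup £12.99: over-the-counter medicine, buyer-exempt → 0% → £0.00
Ground coffee (12 oz) £11.46: grocery items → 0% → £0.00
Scented candle £25.05: all other goods → 3.75% → £0.94
Canned tomatoes £1.10: grocery items → 0% → £0.00
Total tax = £5.76 + £0.94 = £6.70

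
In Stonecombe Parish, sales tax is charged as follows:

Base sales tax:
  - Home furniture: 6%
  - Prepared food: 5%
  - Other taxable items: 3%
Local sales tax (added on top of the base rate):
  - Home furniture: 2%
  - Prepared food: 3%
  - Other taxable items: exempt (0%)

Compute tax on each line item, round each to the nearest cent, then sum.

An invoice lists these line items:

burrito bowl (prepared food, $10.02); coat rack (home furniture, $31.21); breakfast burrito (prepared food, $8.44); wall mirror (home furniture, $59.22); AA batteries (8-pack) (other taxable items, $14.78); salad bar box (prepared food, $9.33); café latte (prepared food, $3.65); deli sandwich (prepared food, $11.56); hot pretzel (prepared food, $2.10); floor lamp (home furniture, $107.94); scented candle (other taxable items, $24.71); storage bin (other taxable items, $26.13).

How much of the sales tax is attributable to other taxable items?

AA batteries (8-pack) $14.78: other taxable items → 3% + 0% local = 3% → $0.44
Scented candle $24.71: other taxable items → 3% + 0% local = 3% → $0.74
Storage bin $26.13: other taxable items → 3% + 0% local = 3% → $0.78
Tax on other taxable items = $0.44 + $0.74 + $0.78 = $1.96

$1.96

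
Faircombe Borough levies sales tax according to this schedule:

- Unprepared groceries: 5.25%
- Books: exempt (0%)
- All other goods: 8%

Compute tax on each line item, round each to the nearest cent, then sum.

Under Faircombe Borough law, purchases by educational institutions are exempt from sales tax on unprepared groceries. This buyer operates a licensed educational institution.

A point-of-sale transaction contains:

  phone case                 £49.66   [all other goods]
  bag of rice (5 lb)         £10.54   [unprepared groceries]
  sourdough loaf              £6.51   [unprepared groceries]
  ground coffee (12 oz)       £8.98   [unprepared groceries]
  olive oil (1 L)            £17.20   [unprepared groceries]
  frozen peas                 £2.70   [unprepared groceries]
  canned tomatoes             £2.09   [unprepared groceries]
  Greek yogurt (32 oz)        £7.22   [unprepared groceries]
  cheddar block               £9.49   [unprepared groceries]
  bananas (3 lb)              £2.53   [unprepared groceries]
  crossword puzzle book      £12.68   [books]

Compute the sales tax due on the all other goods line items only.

£3.97

Phone case £49.66: all other goods → 8% → £3.97
Tax on all other goods = £3.97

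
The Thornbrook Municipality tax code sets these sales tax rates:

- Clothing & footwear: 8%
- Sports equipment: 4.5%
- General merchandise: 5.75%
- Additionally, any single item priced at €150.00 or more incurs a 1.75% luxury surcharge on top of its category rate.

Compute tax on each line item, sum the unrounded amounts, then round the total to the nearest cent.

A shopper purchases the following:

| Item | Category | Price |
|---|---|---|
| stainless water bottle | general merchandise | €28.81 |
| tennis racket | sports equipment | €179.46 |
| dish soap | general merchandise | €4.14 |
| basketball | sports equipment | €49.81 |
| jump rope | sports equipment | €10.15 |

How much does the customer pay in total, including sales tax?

€288.18

Stainless water bottle €28.81: general merchandise → 5.75% → €1.656575
Tennis racket €179.46: sports equipment → 4.5% + 1.75% surcharge = 6.25% → €11.21625
Dish soap €4.14: general merchandise → 5.75% → €0.23805
Basketball €49.81: sports equipment → 4.5% → €2.24145
Jump rope €10.15: sports equipment → 4.5% → €0.45675
Subtotal = €272.37; unrounded tax = €15.809075 → €15.81; total due = €288.18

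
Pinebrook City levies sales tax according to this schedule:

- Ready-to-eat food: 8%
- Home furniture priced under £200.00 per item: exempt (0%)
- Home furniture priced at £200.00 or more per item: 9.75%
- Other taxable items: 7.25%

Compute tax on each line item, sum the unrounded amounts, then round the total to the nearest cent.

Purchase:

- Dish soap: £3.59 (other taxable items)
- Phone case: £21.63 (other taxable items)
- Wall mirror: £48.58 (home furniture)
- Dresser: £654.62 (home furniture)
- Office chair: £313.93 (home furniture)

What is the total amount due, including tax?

£1138.61

Dish soap £3.59: other taxable items → 7.25% → £0.260275
Phone case £21.63: other taxable items → 7.25% → £1.568175
Wall mirror £48.58: home furniture, under £200.00 → 0% → £0.00
Dresser £654.62: home furniture, £200.00 or more → 9.75% → £63.82545
Office chair £313.93: home furniture, £200.00 or more → 9.75% → £30.608175
Subtotal = £1042.35; unrounded tax = £96.262075 → £96.26; total due = £1138.61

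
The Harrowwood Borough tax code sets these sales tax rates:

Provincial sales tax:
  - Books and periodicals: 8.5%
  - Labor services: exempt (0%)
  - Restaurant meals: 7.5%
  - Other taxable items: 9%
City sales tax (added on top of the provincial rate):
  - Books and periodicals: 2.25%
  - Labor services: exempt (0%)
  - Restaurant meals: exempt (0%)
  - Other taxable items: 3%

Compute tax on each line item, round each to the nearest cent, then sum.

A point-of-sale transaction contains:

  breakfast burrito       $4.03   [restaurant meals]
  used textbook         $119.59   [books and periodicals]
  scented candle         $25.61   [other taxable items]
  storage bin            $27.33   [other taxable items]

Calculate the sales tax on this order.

$19.51

Breakfast burrito $4.03: restaurant meals → 7.5% + 0% city = 7.5% → $0.30
Used textbook $119.59: books and periodicals → 8.5% + 2.25% city = 10.75% → $12.86
Scented candle $25.61: other taxable items → 9% + 3% city = 12% → $3.07
Storage bin $27.33: other taxable items → 9% + 3% city = 12% → $3.28
Total tax = $0.30 + $12.86 + $3.07 + $3.28 = $19.51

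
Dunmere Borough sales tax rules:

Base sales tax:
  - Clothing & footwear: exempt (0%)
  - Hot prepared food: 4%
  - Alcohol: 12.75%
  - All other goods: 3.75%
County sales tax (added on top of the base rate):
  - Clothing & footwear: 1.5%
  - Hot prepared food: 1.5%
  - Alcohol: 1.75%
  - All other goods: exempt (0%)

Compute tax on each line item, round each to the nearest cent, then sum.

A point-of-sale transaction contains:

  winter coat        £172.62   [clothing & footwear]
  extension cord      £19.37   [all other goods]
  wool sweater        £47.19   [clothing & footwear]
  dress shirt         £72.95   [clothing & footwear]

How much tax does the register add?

Winter coat £172.62: clothing & footwear → 0% + 1.5% county = 1.5% → £2.59
Extension cord £19.37: all other goods → 3.75% + 0% county = 3.75% → £0.73
Wool sweater £47.19: clothing & footwear → 0% + 1.5% county = 1.5% → £0.71
Dress shirt £72.95: clothing & footwear → 0% + 1.5% county = 1.5% → £1.09
Total tax = £2.59 + £0.73 + £0.71 + £1.09 = £5.12

£5.12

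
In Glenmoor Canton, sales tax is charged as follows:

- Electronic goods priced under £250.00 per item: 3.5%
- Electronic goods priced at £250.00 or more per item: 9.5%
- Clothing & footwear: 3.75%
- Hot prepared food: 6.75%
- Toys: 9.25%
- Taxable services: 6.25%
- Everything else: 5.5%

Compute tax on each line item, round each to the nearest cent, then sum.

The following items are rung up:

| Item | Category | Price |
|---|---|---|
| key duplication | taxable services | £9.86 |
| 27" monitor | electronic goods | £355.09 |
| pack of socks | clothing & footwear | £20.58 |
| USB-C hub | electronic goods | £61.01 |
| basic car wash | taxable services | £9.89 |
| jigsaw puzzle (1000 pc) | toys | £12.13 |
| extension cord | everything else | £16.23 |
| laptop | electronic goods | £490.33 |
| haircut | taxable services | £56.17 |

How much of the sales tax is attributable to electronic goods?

27" monitor £355.09: electronic goods, £250.00 or more → 9.5% → £33.73
USB-C hub £61.01: electronic goods, under £250.00 → 3.5% → £2.14
Laptop £490.33: electronic goods, £250.00 or more → 9.5% → £46.58
Tax on electronic goods = £33.73 + £2.14 + £46.58 = £82.45

£82.45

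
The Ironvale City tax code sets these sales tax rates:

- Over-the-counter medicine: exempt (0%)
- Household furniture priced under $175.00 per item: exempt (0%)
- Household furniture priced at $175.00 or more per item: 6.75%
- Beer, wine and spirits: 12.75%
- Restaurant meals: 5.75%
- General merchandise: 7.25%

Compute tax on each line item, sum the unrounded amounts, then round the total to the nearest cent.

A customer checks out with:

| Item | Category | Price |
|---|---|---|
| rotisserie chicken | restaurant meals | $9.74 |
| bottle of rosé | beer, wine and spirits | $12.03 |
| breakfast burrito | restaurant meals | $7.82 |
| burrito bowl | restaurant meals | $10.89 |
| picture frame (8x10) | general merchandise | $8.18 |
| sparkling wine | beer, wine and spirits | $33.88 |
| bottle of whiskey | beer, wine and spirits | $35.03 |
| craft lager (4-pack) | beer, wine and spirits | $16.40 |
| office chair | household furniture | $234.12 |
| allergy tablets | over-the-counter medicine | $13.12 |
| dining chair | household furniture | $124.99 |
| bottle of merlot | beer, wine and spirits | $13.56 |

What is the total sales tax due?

$32.17

Rotisserie chicken $9.74: restaurant meals → 5.75% → $0.56005
Bottle of rosé $12.03: beer, wine and spirits → 12.75% → $1.533825
Breakfast burrito $7.82: restaurant meals → 5.75% → $0.44965
Burrito bowl $10.89: restaurant meals → 5.75% → $0.626175
Picture frame (8x10) $8.18: general merchandise → 7.25% → $0.59305
Sparkling wine $33.88: beer, wine and spirits → 12.75% → $4.3197
Bottle of whiskey $35.03: beer, wine and spirits → 12.75% → $4.466325
Craft lager (4-pack) $16.40: beer, wine and spirits → 12.75% → $2.091
Office chair $234.12: household furniture, $175.00 or more → 6.75% → $15.8031
Allergy tablets $13.12: over-the-counter medicine → 0% → $0.00
Dining chair $124.99: household furniture, under $175.00 → 0% → $0.00
Bottle of merlot $13.56: beer, wine and spirits → 12.75% → $1.7289
Unrounded tax sum = $32.171775 → $32.17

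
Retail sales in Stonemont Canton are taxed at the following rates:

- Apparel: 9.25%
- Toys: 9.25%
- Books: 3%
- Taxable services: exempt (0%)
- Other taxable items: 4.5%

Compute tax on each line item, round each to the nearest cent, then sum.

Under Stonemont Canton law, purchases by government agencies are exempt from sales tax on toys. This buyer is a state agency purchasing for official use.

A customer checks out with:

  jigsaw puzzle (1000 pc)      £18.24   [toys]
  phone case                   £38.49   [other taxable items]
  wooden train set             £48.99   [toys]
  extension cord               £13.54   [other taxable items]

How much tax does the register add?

Jigsaw puzzle (1000 pc) £18.24: toys, buyer-exempt → 0% → £0.00
Phone case £38.49: other taxable items → 4.5% → £1.73
Wooden train set £48.99: toys, buyer-exempt → 0% → £0.00
Extension cord £13.54: other taxable items → 4.5% → £0.61
Total tax = £1.73 + £0.61 = £2.34

£2.34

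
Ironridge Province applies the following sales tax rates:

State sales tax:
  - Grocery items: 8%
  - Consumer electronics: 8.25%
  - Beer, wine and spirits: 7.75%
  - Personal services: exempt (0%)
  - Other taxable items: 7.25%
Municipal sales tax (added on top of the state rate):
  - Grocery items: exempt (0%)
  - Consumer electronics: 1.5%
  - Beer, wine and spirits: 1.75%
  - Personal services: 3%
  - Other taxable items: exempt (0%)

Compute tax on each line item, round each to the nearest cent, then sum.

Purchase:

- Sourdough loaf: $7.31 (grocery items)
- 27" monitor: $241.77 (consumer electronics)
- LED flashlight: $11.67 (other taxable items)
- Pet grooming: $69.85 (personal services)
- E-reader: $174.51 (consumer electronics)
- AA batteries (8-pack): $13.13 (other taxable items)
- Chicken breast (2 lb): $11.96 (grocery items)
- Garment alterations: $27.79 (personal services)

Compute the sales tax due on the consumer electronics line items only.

27" monitor $241.77: consumer electronics → 8.25% + 1.5% municipal = 9.75% → $23.57
E-reader $174.51: consumer electronics → 8.25% + 1.5% municipal = 9.75% → $17.01
Tax on consumer electronics = $23.57 + $17.01 = $40.58

$40.58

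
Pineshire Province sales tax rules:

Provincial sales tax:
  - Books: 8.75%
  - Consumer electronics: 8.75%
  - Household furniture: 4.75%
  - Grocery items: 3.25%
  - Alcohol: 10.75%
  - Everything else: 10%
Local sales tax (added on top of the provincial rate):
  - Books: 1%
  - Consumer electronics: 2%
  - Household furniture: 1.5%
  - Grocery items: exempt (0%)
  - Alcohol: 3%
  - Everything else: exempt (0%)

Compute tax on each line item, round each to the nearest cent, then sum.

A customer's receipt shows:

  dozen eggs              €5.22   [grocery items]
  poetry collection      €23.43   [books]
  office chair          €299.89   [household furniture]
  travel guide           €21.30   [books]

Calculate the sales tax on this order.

€23.27

Dozen eggs €5.22: grocery items → 3.25% + 0% local = 3.25% → €0.17
Poetry collection €23.43: books → 8.75% + 1% local = 9.75% → €2.28
Office chair €299.89: household furniture → 4.75% + 1.5% local = 6.25% → €18.74
Travel guide €21.30: books → 8.75% + 1% local = 9.75% → €2.08
Total tax = €0.17 + €2.28 + €18.74 + €2.08 = €23.27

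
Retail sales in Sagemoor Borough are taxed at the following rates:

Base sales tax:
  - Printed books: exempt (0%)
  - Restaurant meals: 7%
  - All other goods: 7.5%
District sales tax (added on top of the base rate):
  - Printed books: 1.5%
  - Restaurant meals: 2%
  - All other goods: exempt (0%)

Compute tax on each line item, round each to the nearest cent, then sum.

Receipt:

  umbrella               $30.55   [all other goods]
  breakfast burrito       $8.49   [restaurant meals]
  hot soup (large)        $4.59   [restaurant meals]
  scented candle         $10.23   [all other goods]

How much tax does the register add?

$4.23

Umbrella $30.55: all other goods → 7.5% + 0% district = 7.5% → $2.29
Breakfast burrito $8.49: restaurant meals → 7% + 2% district = 9% → $0.76
Hot soup (large) $4.59: restaurant meals → 7% + 2% district = 9% → $0.41
Scented candle $10.23: all other goods → 7.5% + 0% district = 7.5% → $0.77
Total tax = $2.29 + $0.76 + $0.41 + $0.77 = $4.23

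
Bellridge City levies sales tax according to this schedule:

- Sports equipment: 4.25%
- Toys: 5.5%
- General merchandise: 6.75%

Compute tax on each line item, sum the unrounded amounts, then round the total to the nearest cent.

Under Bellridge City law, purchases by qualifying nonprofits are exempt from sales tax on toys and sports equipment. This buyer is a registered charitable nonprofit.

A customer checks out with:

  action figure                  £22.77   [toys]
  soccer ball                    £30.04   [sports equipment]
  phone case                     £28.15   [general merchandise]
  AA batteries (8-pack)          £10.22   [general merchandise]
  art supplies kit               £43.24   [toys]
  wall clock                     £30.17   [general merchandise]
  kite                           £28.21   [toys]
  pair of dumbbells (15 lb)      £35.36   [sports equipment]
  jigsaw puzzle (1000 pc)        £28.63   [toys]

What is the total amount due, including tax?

Action figure £22.77: toys, buyer-exempt → 0% → £0.00
Soccer ball £30.04: sports equipment, buyer-exempt → 0% → £0.00
Phone case £28.15: general merchandise → 6.75% → £1.900125
AA batteries (8-pack) £10.22: general merchandise → 6.75% → £0.68985
Art supplies kit £43.24: toys, buyer-exempt → 0% → £0.00
Wall clock £30.17: general merchandise → 6.75% → £2.036475
Kite £28.21: toys, buyer-exempt → 0% → £0.00
Pair of dumbbells (15 lb) £35.36: sports equipment, buyer-exempt → 0% → £0.00
Jigsaw puzzle (1000 pc) £28.63: toys, buyer-exempt → 0% → £0.00
Subtotal = £256.79; unrounded tax = £4.62645 → £4.63; total due = £261.42

£261.42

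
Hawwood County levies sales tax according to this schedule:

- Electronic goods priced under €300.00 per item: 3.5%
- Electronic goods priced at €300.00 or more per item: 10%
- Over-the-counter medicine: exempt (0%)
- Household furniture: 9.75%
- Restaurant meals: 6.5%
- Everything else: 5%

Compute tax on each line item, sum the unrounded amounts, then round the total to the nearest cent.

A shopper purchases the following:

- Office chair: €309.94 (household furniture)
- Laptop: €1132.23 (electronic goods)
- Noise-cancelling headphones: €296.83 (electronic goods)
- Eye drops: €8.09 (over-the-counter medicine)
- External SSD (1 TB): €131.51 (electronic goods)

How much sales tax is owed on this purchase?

Office chair €309.94: household furniture → 9.75% → €30.21915
Laptop €1132.23: electronic goods, €300.00 or more → 10% → €113.223
Noise-cancelling headphones €296.83: electronic goods, under €300.00 → 3.5% → €10.38905
Eye drops €8.09: over-the-counter medicine → 0% → €0.00
External SSD (1 TB) €131.51: electronic goods, under €300.00 → 3.5% → €4.60285
Unrounded tax sum = €158.43405 → €158.43

€158.43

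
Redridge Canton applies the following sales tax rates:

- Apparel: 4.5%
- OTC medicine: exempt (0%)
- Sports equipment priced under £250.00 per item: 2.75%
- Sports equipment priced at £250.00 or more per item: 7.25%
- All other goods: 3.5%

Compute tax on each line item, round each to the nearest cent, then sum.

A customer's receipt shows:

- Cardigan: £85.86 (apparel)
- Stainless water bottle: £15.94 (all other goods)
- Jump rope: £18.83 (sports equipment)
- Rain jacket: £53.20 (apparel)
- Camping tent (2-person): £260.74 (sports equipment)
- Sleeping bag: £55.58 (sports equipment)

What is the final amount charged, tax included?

Cardigan £85.86: apparel → 4.5% → £3.86
Stainless water bottle £15.94: all other goods → 3.5% → £0.56
Jump rope £18.83: sports equipment, under £250.00 → 2.75% → £0.52
Rain jacket £53.20: apparel → 4.5% → £2.39
Camping tent (2-person) £260.74: sports equipment, £250.00 or more → 7.25% → £18.90
Sleeping bag £55.58: sports equipment, under £250.00 → 2.75% → £1.53
Subtotal = £490.15; tax = £27.76; total due = £517.91

£517.91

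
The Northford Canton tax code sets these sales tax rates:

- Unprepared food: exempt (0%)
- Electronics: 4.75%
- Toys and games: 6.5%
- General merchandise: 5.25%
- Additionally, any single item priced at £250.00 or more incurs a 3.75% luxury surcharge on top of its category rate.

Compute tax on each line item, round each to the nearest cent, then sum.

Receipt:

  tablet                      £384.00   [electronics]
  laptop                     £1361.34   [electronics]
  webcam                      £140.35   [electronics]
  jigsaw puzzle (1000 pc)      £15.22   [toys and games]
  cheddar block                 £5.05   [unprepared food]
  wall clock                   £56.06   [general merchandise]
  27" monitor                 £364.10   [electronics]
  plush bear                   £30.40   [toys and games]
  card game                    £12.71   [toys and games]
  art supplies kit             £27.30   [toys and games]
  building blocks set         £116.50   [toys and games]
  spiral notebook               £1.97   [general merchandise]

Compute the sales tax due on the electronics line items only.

Tablet £384.00: electronics → 4.75% + 3.75% surcharge = 8.5% → £32.64
Laptop £1361.34: electronics → 4.75% + 3.75% surcharge = 8.5% → £115.71
Webcam £140.35: electronics → 4.75% → £6.67
27" monitor £364.10: electronics → 4.75% + 3.75% surcharge = 8.5% → £30.95
Tax on electronics = £32.64 + £115.71 + £6.67 + £30.95 = £185.97

£185.97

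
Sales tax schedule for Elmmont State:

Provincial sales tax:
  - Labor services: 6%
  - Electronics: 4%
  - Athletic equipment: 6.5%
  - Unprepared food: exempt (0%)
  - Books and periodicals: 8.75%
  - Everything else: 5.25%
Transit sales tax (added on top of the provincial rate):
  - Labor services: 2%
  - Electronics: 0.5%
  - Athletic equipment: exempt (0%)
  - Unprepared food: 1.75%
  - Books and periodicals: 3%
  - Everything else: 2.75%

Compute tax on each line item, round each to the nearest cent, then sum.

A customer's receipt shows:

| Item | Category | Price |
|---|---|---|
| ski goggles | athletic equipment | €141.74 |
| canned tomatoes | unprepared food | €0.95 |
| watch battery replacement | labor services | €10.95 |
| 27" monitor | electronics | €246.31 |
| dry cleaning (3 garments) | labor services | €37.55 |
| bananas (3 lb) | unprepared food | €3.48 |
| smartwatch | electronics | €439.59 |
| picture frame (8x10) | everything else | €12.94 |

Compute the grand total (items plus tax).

€938.58

Ski goggles €141.74: athletic equipment → 6.5% + 0% transit = 6.5% → €9.21
Canned tomatoes €0.95: unprepared food → 0% + 1.75% transit = 1.75% → €0.02
Watch battery replacement €10.95: labor services → 6% + 2% transit = 8% → €0.88
27" monitor €246.31: electronics → 4% + 0.5% transit = 4.5% → €11.08
Dry cleaning (3 garments) €37.55: labor services → 6% + 2% transit = 8% → €3.00
Bananas (3 lb) €3.48: unprepared food → 0% + 1.75% transit = 1.75% → €0.06
Smartwatch €439.59: electronics → 4% + 0.5% transit = 4.5% → €19.78
Picture frame (8x10) €12.94: everything else → 5.25% + 2.75% transit = 8% → €1.04
Subtotal = €893.51; tax = €45.07; total due = €938.58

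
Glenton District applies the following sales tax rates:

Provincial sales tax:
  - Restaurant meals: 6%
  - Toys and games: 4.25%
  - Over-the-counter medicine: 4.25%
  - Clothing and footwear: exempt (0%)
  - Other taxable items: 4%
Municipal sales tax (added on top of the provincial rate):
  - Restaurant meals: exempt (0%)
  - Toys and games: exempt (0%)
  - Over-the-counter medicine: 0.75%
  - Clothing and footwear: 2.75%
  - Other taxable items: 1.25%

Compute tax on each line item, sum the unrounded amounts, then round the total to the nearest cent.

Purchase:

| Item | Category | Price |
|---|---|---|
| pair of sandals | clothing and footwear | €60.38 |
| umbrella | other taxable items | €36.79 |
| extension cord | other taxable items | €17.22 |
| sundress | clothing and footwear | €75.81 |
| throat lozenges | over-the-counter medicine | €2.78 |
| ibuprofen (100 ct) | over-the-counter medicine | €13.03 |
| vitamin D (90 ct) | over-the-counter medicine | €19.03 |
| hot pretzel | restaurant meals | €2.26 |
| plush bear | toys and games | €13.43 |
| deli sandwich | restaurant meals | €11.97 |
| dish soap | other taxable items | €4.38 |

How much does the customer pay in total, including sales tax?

€267.06

Pair of sandals €60.38: clothing and footwear → 0% + 2.75% municipal = 2.75% → €1.66045
Umbrella €36.79: other taxable items → 4% + 1.25% municipal = 5.25% → €1.931475
Extension cord €17.22: other taxable items → 4% + 1.25% municipal = 5.25% → €0.90405
Sundress €75.81: clothing and footwear → 0% + 2.75% municipal = 2.75% → €2.084775
Throat lozenges €2.78: over-the-counter medicine → 4.25% + 0.75% municipal = 5% → €0.139
Ibuprofen (100 ct) €13.03: over-the-counter medicine → 4.25% + 0.75% municipal = 5% → €0.6515
Vitamin D (90 ct) €19.03: over-the-counter medicine → 4.25% + 0.75% municipal = 5% → €0.9515
Hot pretzel €2.26: restaurant meals → 6% + 0% municipal = 6% → €0.1356
Plush bear €13.43: toys and games → 4.25% + 0% municipal = 4.25% → €0.570775
Deli sandwich €11.97: restaurant meals → 6% + 0% municipal = 6% → €0.7182
Dish soap €4.38: other taxable items → 4% + 1.25% municipal = 5.25% → €0.22995
Subtotal = €257.08; unrounded tax = €9.977275 → €9.98; total due = €267.06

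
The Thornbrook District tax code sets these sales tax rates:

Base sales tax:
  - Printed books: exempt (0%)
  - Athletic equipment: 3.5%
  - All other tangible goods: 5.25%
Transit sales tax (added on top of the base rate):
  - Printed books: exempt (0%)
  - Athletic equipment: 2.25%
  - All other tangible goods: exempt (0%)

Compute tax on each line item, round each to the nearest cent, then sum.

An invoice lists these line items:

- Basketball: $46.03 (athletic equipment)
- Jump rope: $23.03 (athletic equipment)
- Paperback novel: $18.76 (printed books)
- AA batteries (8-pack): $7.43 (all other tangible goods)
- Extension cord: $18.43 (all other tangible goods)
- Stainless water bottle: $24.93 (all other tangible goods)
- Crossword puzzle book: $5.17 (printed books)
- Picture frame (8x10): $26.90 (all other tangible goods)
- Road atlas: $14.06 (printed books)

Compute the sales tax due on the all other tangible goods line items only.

$4.08

AA batteries (8-pack) $7.43: all other tangible goods → 5.25% + 0% transit = 5.25% → $0.39
Extension cord $18.43: all other tangible goods → 5.25% + 0% transit = 5.25% → $0.97
Stainless water bottle $24.93: all other tangible goods → 5.25% + 0% transit = 5.25% → $1.31
Picture frame (8x10) $26.90: all other tangible goods → 5.25% + 0% transit = 5.25% → $1.41
Tax on all other tangible goods = $0.39 + $0.97 + $1.31 + $1.41 = $4.08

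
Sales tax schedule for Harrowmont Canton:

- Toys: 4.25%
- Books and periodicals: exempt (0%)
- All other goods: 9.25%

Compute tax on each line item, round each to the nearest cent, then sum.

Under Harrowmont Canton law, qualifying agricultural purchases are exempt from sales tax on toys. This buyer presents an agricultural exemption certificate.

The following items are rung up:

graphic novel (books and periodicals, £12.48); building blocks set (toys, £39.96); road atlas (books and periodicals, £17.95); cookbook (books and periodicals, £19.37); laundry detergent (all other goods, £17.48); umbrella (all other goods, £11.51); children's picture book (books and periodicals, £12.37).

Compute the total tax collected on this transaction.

Graphic novel £12.48: books and periodicals → 0% → £0.00
Building blocks set £39.96: toys, buyer-exempt → 0% → £0.00
Road atlas £17.95: books and periodicals → 0% → £0.00
Cookbook £19.37: books and periodicals → 0% → £0.00
Laundry detergent £17.48: all other goods → 9.25% → £1.62
Umbrella £11.51: all other goods → 9.25% → £1.06
Children's picture book £12.37: books and periodicals → 0% → £0.00
Total tax = £1.62 + £1.06 = £2.68

£2.68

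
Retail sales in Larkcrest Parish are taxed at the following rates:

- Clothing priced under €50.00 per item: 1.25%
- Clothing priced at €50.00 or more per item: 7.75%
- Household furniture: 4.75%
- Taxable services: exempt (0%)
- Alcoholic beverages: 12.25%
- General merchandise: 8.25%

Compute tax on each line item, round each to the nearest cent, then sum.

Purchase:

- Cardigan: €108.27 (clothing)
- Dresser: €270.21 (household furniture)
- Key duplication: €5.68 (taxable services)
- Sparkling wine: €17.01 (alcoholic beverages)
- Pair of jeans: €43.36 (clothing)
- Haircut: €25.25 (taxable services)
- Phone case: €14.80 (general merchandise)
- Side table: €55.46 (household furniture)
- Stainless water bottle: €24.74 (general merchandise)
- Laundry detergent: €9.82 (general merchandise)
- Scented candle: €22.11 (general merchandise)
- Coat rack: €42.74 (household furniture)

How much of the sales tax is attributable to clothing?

Cardigan €108.27: clothing, €50.00 or more → 7.75% → €8.39
Pair of jeans €43.36: clothing, under €50.00 → 1.25% → €0.54
Tax on clothing = €8.39 + €0.54 = €8.93

€8.93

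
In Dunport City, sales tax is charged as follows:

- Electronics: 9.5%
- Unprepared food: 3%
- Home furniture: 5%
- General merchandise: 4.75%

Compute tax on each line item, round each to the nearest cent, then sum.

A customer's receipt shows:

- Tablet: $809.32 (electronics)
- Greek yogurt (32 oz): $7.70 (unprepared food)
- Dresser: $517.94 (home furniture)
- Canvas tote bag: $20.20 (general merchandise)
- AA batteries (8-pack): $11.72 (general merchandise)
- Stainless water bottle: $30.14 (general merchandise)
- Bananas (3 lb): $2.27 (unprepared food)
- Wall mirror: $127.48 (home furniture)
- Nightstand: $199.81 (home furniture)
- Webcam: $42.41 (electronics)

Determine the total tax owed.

$126.43

Tablet $809.32: electronics → 9.5% → $76.89
Greek yogurt (32 oz) $7.70: unprepared food → 3% → $0.23
Dresser $517.94: home furniture → 5% → $25.90
Canvas tote bag $20.20: general merchandise → 4.75% → $0.96
AA batteries (8-pack) $11.72: general merchandise → 4.75% → $0.56
Stainless water bottle $30.14: general merchandise → 4.75% → $1.43
Bananas (3 lb) $2.27: unprepared food → 3% → $0.07
Wall mirror $127.48: home furniture → 5% → $6.37
Nightstand $199.81: home furniture → 5% → $9.99
Webcam $42.41: electronics → 9.5% → $4.03
Total tax = $76.89 + $0.23 + $25.90 + $0.96 + $0.56 + $1.43 + $0.07 + $6.37 + $9.99 + $4.03 = $126.43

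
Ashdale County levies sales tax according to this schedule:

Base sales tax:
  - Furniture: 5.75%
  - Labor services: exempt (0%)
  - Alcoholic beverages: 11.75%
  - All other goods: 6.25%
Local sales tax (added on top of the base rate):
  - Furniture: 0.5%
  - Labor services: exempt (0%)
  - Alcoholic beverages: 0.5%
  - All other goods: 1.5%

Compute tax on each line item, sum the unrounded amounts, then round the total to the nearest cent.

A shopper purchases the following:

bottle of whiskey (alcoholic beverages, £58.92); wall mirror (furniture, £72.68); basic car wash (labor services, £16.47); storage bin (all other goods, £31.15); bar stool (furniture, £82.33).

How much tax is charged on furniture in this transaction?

£9.69

Wall mirror £72.68: furniture → 5.75% + 0.5% local = 6.25% → £4.5425
Bar stool £82.33: furniture → 5.75% + 0.5% local = 6.25% → £5.145625
Tax on furniture: unrounded sum = £9.688125 → £9.69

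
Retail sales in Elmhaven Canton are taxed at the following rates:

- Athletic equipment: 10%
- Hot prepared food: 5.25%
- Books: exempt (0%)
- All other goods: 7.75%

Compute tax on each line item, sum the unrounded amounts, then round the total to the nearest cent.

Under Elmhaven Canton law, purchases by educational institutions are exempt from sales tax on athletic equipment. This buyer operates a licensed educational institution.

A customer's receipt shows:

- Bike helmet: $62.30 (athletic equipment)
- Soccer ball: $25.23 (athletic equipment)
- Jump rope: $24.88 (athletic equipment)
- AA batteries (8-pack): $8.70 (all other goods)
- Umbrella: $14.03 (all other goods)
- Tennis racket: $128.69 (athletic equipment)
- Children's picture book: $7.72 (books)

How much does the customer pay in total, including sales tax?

Bike helmet $62.30: athletic equipment, buyer-exempt → 0% → $0.00
Soccer ball $25.23: athletic equipment, buyer-exempt → 0% → $0.00
Jump rope $24.88: athletic equipment, buyer-exempt → 0% → $0.00
AA batteries (8-pack) $8.70: all other goods → 7.75% → $0.67425
Umbrella $14.03: all other goods → 7.75% → $1.087325
Tennis racket $128.69: athletic equipment, buyer-exempt → 0% → $0.00
Children's picture book $7.72: books → 0% → $0.00
Subtotal = $271.55; unrounded tax = $1.761575 → $1.76; total due = $273.31

$273.31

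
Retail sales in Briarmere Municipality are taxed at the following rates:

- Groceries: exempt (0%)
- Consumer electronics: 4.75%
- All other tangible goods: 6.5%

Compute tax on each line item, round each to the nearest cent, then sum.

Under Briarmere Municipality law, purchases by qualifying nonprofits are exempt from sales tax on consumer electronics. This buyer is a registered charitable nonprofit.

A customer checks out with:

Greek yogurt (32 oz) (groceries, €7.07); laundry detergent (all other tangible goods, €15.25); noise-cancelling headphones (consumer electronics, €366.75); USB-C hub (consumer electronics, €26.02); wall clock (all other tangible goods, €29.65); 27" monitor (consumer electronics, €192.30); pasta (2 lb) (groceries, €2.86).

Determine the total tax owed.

Greek yogurt (32 oz) €7.07: groceries → 0% → €0.00
Laundry detergent €15.25: all other tangible goods → 6.5% → €0.99
Noise-cancelling headphones €366.75: consumer electronics, buyer-exempt → 0% → €0.00
USB-C hub €26.02: consumer electronics, buyer-exempt → 0% → €0.00
Wall clock €29.65: all other tangible goods → 6.5% → €1.93
27" monitor €192.30: consumer electronics, buyer-exempt → 0% → €0.00
Pasta (2 lb) €2.86: groceries → 0% → €0.00
Total tax = €0.99 + €1.93 = €2.92

€2.92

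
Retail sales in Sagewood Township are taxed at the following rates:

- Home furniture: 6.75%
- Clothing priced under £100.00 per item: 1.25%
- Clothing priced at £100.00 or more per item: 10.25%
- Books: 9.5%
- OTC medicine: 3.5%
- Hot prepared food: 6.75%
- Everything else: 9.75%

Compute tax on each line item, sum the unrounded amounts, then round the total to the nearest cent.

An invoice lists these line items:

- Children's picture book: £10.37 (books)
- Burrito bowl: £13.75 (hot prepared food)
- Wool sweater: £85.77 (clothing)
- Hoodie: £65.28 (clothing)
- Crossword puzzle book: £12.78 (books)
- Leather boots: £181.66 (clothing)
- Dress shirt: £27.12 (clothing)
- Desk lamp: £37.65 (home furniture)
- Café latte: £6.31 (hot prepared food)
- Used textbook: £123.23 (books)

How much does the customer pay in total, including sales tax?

£602.57

Children's picture book £10.37: books → 9.5% → £0.98515
Burrito bowl £13.75: hot prepared food → 6.75% → £0.928125
Wool sweater £85.77: clothing, under £100.00 → 1.25% → £1.072125
Hoodie £65.28: clothing, under £100.00 → 1.25% → £0.816
Crossword puzzle book £12.78: books → 9.5% → £1.2141
Leather boots £181.66: clothing, £100.00 or more → 10.25% → £18.62015
Dress shirt £27.12: clothing, under £100.00 → 1.25% → £0.339
Desk lamp £37.65: home furniture → 6.75% → £2.541375
Café latte £6.31: hot prepared food → 6.75% → £0.425925
Used textbook £123.23: books → 9.5% → £11.70685
Subtotal = £563.92; unrounded tax = £38.6488 → £38.65; total due = £602.57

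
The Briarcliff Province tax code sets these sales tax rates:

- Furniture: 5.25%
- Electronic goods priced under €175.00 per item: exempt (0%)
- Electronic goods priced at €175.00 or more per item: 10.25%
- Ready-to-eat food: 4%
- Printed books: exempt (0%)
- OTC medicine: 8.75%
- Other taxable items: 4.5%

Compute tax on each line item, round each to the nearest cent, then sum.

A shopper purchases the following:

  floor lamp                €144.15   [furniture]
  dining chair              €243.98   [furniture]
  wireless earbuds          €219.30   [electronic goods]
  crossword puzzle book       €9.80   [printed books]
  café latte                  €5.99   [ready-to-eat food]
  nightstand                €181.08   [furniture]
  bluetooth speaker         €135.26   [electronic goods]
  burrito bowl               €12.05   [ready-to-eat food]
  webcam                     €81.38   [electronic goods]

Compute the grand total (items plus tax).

€1086.08

Floor lamp €144.15: furniture → 5.25% → €7.57
Dining chair €243.98: furniture → 5.25% → €12.81
Wireless earbuds €219.30: electronic goods, €175.00 or more → 10.25% → €22.48
Crossword puzzle book €9.80: printed books → 0% → €0.00
Café latte €5.99: ready-to-eat food → 4% → €0.24
Nightstand €181.08: furniture → 5.25% → €9.51
Bluetooth speaker €135.26: electronic goods, under €175.00 → 0% → €0.00
Burrito bowl €12.05: ready-to-eat food → 4% → €0.48
Webcam €81.38: electronic goods, under €175.00 → 0% → €0.00
Subtotal = €1032.99; tax = €53.09; total due = €1086.08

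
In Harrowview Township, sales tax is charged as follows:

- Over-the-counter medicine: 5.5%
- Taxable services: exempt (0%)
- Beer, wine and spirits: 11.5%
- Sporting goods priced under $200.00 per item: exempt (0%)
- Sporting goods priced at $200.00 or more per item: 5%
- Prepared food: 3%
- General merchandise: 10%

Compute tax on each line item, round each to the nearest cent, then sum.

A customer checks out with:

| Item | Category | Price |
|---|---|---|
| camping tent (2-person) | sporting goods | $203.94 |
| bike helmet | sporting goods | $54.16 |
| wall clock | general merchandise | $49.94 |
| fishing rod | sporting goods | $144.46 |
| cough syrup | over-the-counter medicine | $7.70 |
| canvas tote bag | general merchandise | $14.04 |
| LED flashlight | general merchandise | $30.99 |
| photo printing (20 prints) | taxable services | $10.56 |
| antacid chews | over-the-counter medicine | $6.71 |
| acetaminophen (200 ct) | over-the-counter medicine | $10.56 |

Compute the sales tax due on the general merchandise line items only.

$9.49

Wall clock $49.94: general merchandise → 10% → $4.99
Canvas tote bag $14.04: general merchandise → 10% → $1.40
LED flashlight $30.99: general merchandise → 10% → $3.10
Tax on general merchandise = $4.99 + $1.40 + $3.10 = $9.49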